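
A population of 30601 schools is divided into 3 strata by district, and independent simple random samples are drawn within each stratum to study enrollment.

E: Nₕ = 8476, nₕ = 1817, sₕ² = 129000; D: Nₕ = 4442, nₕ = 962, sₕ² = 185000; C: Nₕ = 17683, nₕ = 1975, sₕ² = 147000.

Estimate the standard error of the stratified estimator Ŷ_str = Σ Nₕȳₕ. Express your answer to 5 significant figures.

166290

Var(Ŷ_str) = Σₕ Nₕ²(1 − fₕ)sₕ²/nₕ.
E: 8476²·(1 − 1817/8476)·129000/1817 = 4.0071421 × 10^9.
D: 4442²·(1 − 962/4442)·185000/962 = 2.9727231 × 10^9.
C: 17683²·(1 − 1975/17683)·147000/1975 = 2.0674122 × 10^10.
Sum = 2.7653987 × 10^10.
SE = √(2.7653987 × 10^10) = 166290.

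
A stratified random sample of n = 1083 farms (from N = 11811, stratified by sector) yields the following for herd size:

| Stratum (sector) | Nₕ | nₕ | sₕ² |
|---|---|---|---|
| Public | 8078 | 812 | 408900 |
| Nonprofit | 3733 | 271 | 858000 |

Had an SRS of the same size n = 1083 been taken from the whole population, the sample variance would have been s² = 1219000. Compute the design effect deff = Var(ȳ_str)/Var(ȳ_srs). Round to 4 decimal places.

Var(ȳ_str) = Σ Wₕ²(1−fₕ)sₕ²/nₕ with Wₕ = Nₕ/11811:
  Public: (8078/11811)²·(1−812/8078)·408900/812 = 211.87855
  Nonprofit: (3733/11811)²·(1−271/3733)·858000/271 = 293.31192
  → Var(ȳ_str) = 505.19047.
Var(ȳ_srs) = (1 − 1083/11811)·1219000/1083 = 1022.3682.
deff = 505.19047 / 1022.3682 = 0.4941.

0.4941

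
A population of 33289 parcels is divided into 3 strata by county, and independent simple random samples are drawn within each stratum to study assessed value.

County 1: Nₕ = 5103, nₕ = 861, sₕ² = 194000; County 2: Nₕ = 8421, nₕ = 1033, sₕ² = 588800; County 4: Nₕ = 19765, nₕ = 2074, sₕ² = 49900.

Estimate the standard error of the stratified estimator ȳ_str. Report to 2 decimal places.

6.63

Var(ȳ_str) = Σₕ Wₕ²(1 − fₕ)sₕ²/nₕ with Wₕ = Nₕ/N, N = 33289.
County 1: Wₕ = 0.15329388; term = 0.15329388²·(1 − 0.16872428)·194000/861 = 4.4014251.
County 2: Wₕ = 0.25296645; term = 0.25296645²·(1 − 0.12266952)·588800/1033 = 32.000483.
County 4: Wₕ = 0.59373967; term = 0.59373967²·(1 − 0.10493296)·49900/2074 = 7.591708.
Sum = 43.993616.
SE = √(43.993616) = 6.63.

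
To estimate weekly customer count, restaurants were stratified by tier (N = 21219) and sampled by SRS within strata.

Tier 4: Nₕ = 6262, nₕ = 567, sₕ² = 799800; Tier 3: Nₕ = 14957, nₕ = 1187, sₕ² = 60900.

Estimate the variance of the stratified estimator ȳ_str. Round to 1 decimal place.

135.2

Var(ȳ_str) = Σₕ Wₕ²(1 − fₕ)sₕ²/nₕ with Wₕ = Nₕ/N, N = 21219.
Tier 4: Wₕ = 0.29511287; term = 0.29511287²·(1 − 0.09054615)·799800/567 = 111.72627.
Tier 3: Wₕ = 0.70488713; term = 0.70488713²·(1 − 0.07936083)·60900/1187 = 23.469032.
Sum = 135.1953.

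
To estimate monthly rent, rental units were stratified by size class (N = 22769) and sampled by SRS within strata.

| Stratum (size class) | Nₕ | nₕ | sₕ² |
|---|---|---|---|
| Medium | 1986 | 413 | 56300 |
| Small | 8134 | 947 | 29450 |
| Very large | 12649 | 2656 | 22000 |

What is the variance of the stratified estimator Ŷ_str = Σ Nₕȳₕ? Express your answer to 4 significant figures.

Var(Ŷ_str) = Σₕ Nₕ²(1 − fₕ)sₕ²/nₕ.
Medium: 1986²·(1 − 413/1986)·56300/413 = 4.2585947 × 10^8.
Small: 8134²·(1 − 947/8134)·29450/947 = 1.8179718 × 10^9.
Very large: 12649²·(1 − 2656/12649)·22000/2656 = 1.047 × 10^9.
Sum = 3.2908313 × 10^9.

3.291 × 10^9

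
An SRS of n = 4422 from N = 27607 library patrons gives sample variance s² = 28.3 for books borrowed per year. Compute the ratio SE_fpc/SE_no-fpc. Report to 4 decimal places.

f = n/N = 4422/27607 = 0.16017677.
SE_no-fpc = √(s²/n) = 0.079998869; SE_fpc = √((1−f)s²/n) = 0.07331246.
Ratio = √(1−f) = 0.91641870.

0.9164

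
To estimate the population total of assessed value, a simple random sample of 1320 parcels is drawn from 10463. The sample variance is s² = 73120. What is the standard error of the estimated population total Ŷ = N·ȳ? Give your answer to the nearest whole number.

Var(Ŷ) = N²·Var(ȳ) = N²·(1 − n/N)·s²/n.
f = 1320/10463 = 0.12615885; Var(ȳ) = 0.87384115·73120/1320 = 48.405504.
Var(Ŷ) = 10463² · 48.405504 = 5.299162 × 10^9.
SE(Ŷ) = √(5.299162 × 10^9) = 72795.

72795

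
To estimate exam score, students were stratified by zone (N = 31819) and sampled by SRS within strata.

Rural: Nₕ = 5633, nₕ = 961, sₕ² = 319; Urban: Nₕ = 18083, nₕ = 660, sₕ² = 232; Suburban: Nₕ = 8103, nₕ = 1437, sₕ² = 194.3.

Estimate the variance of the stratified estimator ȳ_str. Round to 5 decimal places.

Var(ȳ_str) = Σₕ Wₕ²(1 − fₕ)sₕ²/nₕ with Wₕ = Nₕ/N, N = 31819.
Rural: Wₕ = 0.17703259; term = 0.17703259²·(1 − 0.17060181)·319/961 = 0.0086285303.
Urban: Wₕ = 0.56830824; term = 0.56830824²·(1 − 0.03649837)·232/660 = 0.10938667.
Suburban: Wₕ = 0.25465917; term = 0.25465917²·(1 − 0.17734173)·194.3/1437 = 0.0072136344.
Sum = 0.12522883.

0.12523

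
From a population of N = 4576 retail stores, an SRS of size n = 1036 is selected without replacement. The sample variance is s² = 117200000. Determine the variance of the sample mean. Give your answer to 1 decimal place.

87515.5

Under SRS without replacement, Var(ȳ) = (1 − f)·s²/n with f = n/N = 1036/4576 = 0.22639860.
Var(ȳ) = (1 − 0.22639860)·117200000/1036 = 0.77360140·113127.41 = 87515.525.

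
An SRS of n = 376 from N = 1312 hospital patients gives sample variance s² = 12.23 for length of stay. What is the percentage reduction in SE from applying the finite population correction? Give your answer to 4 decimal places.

f = n/N = 376/1312 = 0.28658537.
SE_no-fpc = √(s²/n) = 0.18035131; SE_fpc = √((1−f)s²/n) = 0.15233171.
Ratio = √(1−f) = 0.84463876. Reduction = 100·(1 − 0.84463876) = 15.5361%.

15.5361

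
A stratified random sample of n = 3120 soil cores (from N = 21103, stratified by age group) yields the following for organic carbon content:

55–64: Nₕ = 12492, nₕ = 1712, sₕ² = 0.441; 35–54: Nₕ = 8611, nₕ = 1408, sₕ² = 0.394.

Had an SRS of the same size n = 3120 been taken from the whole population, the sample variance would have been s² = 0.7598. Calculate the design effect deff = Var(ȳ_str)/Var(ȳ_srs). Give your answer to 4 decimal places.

Var(ȳ_str) = Σ Wₕ²(1−fₕ)sₕ²/nₕ with Wₕ = Nₕ/21103:
  55–64: (12492/21103)²·(1−1712/12492)·0.441/1712 = 7.7892773 × 10^-5
  35–54: (8611/21103)²·(1−1408/8611)·0.394/1408 = 3.8973748 × 10^-5
  → Var(ȳ_str) = 1.1686652 × 10^-4.
Var(ȳ_srs) = (1 − 3120/21103)·0.7598/3120 = 2.0752128 × 10^-4.
deff = (1.1686652 × 10^-4) / (2.0752128 × 10^-4) = 0.5632.

0.5632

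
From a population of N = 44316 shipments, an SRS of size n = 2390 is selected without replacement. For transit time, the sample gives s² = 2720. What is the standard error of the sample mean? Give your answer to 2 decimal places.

1.04

Under SRS without replacement, Var(ȳ) = (1 − f)·s²/n with f = n/N = 2390/44316 = 0.05393086.
Var(ȳ) = (1 − 0.05393086)·2720/2390 = 0.94606914·1.1380753 = 1.0766979.
SE(ȳ) = √(1.0766979) = 1.04.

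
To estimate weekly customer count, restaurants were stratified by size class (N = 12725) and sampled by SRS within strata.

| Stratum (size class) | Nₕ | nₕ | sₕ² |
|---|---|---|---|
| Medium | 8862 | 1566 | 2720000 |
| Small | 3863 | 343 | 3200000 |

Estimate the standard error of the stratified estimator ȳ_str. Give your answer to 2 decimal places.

Var(ȳ_str) = Σₕ Wₕ²(1 − fₕ)sₕ²/nₕ with Wₕ = Nₕ/N, N = 12725.
Medium: Wₕ = 0.69642436; term = 0.69642436²·(1 − 0.17670955)·2720000/1566 = 693.55057.
Small: Wₕ = 0.30357564; term = 0.30357564²·(1 − 0.08879110)·3200000/343 = 783.44344.
Sum = 1476.994.
SE = √(1476.994) = 38.43.

38.43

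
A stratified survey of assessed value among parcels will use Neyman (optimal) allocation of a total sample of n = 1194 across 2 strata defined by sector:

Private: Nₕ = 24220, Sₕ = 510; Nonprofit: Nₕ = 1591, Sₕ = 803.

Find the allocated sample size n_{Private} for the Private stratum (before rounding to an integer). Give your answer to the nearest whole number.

Neyman allocation: nₕ = n·NₕSₕ / Σⱼ NⱼSⱼ.
Σ NⱼSⱼ = 24220·510 + 1591·803 = 1.3629773 × 10^7.
n_{Private} = 1194·24220·510 / (1.3629773 × 10^7) = 1082.

1082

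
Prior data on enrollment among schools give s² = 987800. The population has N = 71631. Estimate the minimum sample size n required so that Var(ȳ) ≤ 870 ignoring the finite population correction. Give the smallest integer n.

1136

Without fpc, n₀ = s²/D = 987800/870 = 1135.4023.
Rounding up, n = 1136.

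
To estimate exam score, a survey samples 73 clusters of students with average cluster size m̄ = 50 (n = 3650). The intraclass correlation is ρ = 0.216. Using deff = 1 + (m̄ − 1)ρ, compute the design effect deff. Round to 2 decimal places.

11.58

deff = 1 + (50 − 1)·0.216 = 1 + 10.584 = 11.584.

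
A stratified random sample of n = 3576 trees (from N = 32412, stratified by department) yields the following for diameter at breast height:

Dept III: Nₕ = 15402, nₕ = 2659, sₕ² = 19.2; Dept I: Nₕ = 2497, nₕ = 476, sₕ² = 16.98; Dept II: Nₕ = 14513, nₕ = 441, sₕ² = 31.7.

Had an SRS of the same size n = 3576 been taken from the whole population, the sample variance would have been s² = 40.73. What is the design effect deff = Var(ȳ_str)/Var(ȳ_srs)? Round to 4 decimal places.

Var(ȳ_str) = Σ Wₕ²(1−fₕ)sₕ²/nₕ with Wₕ = Nₕ/32412:
  Dept III: (15402/32412)²·(1−2659/15402)·19.2/2659 = 0.0013490251
  Dept I: (2497/32412)²·(1−476/2497)·16.98/476 = 1.7135782 × 10^-4
  Dept II: (14513/32412)²·(1−441/14513)·31.7/441 = 0.013974042
  → Var(ȳ_str) = 0.015494425.
Var(ȳ_srs) = (1 − 3576/32412)·40.73/3576 = 0.010133188.
deff = 0.015494425 / 0.010133188 = 1.5291.

1.5291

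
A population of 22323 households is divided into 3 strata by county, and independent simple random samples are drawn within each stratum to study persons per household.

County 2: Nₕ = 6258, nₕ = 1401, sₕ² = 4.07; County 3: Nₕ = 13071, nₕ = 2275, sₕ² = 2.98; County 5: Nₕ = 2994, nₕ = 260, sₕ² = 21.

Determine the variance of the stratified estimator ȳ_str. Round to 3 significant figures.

Var(ȳ_str) = Σₕ Wₕ²(1 − fₕ)sₕ²/nₕ with Wₕ = Nₕ/N, N = 22323.
County 2: Wₕ = 0.28033866; term = 0.28033866²·(1 − 0.22387344)·4.07/1401 = 1.7719637 × 10^-4.
County 3: Wₕ = 0.58553958; term = 0.58553958²·(1 − 0.17404942)·2.98/2275 = 3.7093809 × 10^-4.
County 5: Wₕ = 0.13412176; term = 0.13412176²·(1 − 0.08684035)·21/260 = 0.0013267562.
Sum = 0.0018748907.

0.00187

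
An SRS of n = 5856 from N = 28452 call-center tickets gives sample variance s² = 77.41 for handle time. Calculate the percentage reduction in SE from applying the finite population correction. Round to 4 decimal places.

f = n/N = 5856/28452 = 0.20582033.
SE_no-fpc = √(s²/n) = 0.11497357; SE_fpc = √((1−f)s²/n) = 0.10246072.
Ratio = √(1−f) = 0.89116759. Reduction = 100·(1 − 0.89116759) = 10.8832%.

10.8832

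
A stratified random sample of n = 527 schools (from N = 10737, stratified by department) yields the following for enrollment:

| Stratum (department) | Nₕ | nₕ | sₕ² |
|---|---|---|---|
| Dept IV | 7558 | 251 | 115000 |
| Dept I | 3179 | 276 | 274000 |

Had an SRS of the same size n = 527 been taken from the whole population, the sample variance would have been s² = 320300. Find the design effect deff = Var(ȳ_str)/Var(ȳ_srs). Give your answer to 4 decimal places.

Var(ȳ_str) = Σ Wₕ²(1−fₕ)sₕ²/nₕ with Wₕ = Nₕ/10737:
  Dept IV: (7558/10737)²·(1−251/7558)·115000/251 = 219.48468
  Dept I: (3179/10737)²·(1−276/3179)·274000/276 = 79.471816
  → Var(ȳ_str) = 298.9565.
Var(ȳ_srs) = (1 − 527/10737)·320300/527 = 577.94846.
deff = 298.9565 / 577.94846 = 0.5173.

0.5173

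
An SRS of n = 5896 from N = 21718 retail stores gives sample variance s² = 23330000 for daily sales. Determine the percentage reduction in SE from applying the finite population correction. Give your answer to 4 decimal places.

14.6466

f = n/N = 5896/21718 = 0.27147988.
SE_no-fpc = √(s²/n) = 62.904053; SE_fpc = √((1−f)s²/n) = 53.690742.
Ratio = √(1−f) = 0.85353390. Reduction = 100·(1 − 0.85353390) = 14.6466%.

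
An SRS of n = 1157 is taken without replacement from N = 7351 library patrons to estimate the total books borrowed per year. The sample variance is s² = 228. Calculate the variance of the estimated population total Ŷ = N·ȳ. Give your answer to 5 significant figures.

8.9726 × 10^6

Var(Ŷ) = N²·Var(ȳ) = N²·(1 − n/N)·s²/n.
f = 1157/7351 = 0.15739355; Var(ȳ) = 0.84260645·228/1157 = 0.16604518.
Var(Ŷ) = 7351² · 0.16604518 = 8.9726168 × 10^6.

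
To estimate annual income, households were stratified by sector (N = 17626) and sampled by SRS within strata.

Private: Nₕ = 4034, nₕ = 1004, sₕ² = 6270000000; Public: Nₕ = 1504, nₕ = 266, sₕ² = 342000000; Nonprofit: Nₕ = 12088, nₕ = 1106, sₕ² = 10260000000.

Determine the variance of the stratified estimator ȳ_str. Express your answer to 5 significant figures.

4.2173 × 10^6

Var(ȳ_str) = Σₕ Wₕ²(1 − fₕ)sₕ²/nₕ with Wₕ = Nₕ/N, N = 17626.
Private: Wₕ = 0.22886645; term = 0.22886645²·(1 − 0.24888448)·6270000000/1004 = 245699.81.
Public: Wₕ = 0.08532849; term = 0.08532849²·(1 − 0.17686170)·342000000/266 = 7705.5815.
Nonprofit: Wₕ = 0.68580506; term = 0.68580506²·(1 − 0.09149570)·10260000000/1106 = 3.9638809 × 10^6.
Sum = 4.2172863 × 10^6.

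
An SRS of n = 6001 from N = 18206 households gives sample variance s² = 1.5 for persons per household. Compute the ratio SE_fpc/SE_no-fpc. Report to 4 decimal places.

f = n/N = 6001/18206 = 0.32961661.
SE_no-fpc = √(s²/n) = 0.015810071; SE_fpc = √((1−f)s²/n) = 0.012944803.
Ratio = √(1−f) = 0.81876944.

0.8188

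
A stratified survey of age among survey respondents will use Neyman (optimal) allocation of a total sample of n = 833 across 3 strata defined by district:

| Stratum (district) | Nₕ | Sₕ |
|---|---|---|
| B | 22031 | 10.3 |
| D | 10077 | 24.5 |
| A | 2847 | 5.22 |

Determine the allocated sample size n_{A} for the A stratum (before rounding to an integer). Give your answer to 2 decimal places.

25.33

Neyman allocation: nₕ = n·NₕSₕ / Σⱼ NⱼSⱼ.
Σ NⱼSⱼ = 22031·10.3 + 10077·24.5 + 2847·5.22 = 488667.14.
n_{A} = 833·2847·5.22 / 488667.14 = 25.33.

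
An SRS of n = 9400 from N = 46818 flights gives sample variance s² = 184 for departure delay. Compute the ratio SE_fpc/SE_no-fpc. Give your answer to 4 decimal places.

0.8940

f = n/N = 9400/46818 = 0.20077748.
SE_no-fpc = √(s²/n) = 0.13990878; SE_fpc = √((1−f)s²/n) = 0.1250774.
Ratio = √(1−f) = 0.89399246.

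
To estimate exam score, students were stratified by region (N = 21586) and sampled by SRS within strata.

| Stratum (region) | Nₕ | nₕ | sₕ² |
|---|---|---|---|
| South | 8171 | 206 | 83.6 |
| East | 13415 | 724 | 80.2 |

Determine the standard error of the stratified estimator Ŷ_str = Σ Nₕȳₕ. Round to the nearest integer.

6728

Var(Ŷ_str) = Σₕ Nₕ²(1 − fₕ)sₕ²/nₕ.
South: 8171²·(1 − 206/8171)·83.6/206 = 2.6411925 × 10^7.
East: 13415²·(1 − 724/13415)·80.2/724 = 1.8859159 × 10^7.
Sum = 4.5271084 × 10^7.
SE = √(4.5271084 × 10^7) = 6728.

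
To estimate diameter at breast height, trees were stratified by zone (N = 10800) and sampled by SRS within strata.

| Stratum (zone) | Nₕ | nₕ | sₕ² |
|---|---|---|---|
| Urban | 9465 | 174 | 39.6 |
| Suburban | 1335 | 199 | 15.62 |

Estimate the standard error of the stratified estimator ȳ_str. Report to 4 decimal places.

Var(ȳ_str) = Σₕ Wₕ²(1 − fₕ)sₕ²/nₕ with Wₕ = Nₕ/N, N = 10800.
Urban: Wₕ = 0.87638889; term = 0.87638889²·(1 − 0.01838352)·39.6/174 = 0.17158586.
Suburban: Wₕ = 0.12361111; term = 0.12361111²·(1 − 0.14906367)·15.62/199 = 0.0010205635.
Sum = 0.17260642.
SE = √(0.17260642) = 0.4155.

0.4155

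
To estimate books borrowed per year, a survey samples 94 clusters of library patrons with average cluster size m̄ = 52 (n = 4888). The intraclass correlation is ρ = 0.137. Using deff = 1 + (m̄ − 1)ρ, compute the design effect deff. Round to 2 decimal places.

deff = 1 + (52 − 1)·0.137 = 1 + 6.987 = 7.987.

7.99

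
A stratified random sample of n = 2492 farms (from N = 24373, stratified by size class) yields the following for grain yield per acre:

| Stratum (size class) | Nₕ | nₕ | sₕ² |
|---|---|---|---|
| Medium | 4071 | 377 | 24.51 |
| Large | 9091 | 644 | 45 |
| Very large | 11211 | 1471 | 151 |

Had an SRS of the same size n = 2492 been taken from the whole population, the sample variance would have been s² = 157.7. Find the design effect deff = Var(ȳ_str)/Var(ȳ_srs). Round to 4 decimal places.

Var(ȳ_str) = Σ Wₕ²(1−fₕ)sₕ²/nₕ with Wₕ = Nₕ/24373:
  Medium: (4071/24373)²·(1−377/4071)·24.51/377 = 0.0016458186
  Large: (9091/24373)²·(1−644/9091)·45/644 = 0.0090328089
  Very large: (11211/24373)²·(1−1471/11211)·151/1471 = 0.018869031
  → Var(ȳ_str) = 0.029547659.
Var(ȳ_srs) = (1 − 2492/24373)·157.7/2492 = 0.05681223.
deff = 0.029547659 / 0.05681223 = 0.5201.

0.5201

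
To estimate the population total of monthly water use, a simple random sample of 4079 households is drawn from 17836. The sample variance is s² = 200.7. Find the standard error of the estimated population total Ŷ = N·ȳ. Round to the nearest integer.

Var(Ŷ) = N²·Var(ȳ) = N²·(1 − n/N)·s²/n.
f = 4079/17836 = 0.22869477; Var(ȳ) = 0.77130523·200.7/4079 = 0.037950713.
Var(Ŷ) = 17836² · 0.037950713 = 1.2072991 × 10^7.
SE(Ŷ) = √(1.2072991 × 10^7) = 3475.

3475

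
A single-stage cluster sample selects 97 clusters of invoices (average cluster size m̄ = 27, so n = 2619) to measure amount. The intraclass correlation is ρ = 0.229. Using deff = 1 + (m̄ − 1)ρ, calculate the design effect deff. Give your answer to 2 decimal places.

deff = 1 + (27 − 1)·0.229 = 1 + 5.954 = 6.954.

6.95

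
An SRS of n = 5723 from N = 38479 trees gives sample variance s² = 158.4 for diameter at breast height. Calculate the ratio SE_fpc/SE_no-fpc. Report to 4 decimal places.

f = n/N = 5723/38479 = 0.14873048.
SE_no-fpc = √(s²/n) = 0.16636644; SE_fpc = √((1−f)s²/n) = 0.15349678.
Ratio = √(1−f) = 0.92264268.

0.9226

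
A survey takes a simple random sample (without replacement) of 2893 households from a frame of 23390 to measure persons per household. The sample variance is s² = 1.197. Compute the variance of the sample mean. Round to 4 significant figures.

3.626 × 10^-4

Under SRS without replacement, Var(ȳ) = (1 − f)·s²/n with f = n/N = 2893/23390 = 0.12368534.
Var(ȳ) = (1 − 0.12368534)·1.197/2893 = 0.87631466·4.1375735 × 10^-4 = 3.6258163 × 10^-4.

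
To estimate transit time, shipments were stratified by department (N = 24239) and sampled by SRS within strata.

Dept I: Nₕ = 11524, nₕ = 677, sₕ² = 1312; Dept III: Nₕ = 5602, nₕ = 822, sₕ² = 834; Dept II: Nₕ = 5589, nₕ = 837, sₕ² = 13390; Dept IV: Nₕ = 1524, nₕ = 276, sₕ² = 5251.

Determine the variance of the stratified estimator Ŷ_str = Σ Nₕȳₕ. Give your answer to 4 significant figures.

Var(Ŷ_str) = Σₕ Nₕ²(1 − fₕ)sₕ²/nₕ.
Dept I: 11524²·(1 − 677/11524)·1312/677 = 2.422468 × 10^8.
Dept III: 5602²·(1 − 822/5602)·834/822 = 2.7168473 × 10^7.
Dept II: 5589²·(1 − 837/5589)·13390/837 = 4.2487939 × 10^8.
Dept IV: 1524²·(1 − 276/1524)·5251/276 = 3.6185326 × 10^7.
Sum = 7.3047999 × 10^8.

7.305 × 10^8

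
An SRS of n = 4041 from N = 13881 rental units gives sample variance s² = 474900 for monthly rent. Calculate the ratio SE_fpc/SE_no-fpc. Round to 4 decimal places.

f = n/N = 4041/13881 = 0.29111735.
SE_no-fpc = √(s²/n) = 10.840683; SE_fpc = √((1−f)s²/n) = 9.1273317.
Ratio = √(1−f) = 0.84195169.

0.8420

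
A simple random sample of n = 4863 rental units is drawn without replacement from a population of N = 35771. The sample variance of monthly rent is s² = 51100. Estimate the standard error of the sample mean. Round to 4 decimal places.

3.0132

Under SRS without replacement, Var(ȳ) = (1 − f)·s²/n with f = n/N = 4863/35771 = 0.13594811.
Var(ȳ) = (1 − 0.13594811)·51100/4863 = 0.86405189·10.507917 = 9.0793854.
SE(ȳ) = √(9.0793854) = 3.0132.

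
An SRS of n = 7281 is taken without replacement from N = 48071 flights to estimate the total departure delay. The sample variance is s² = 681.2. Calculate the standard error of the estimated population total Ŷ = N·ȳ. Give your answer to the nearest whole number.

13544

Var(Ŷ) = N²·Var(ȳ) = N²·(1 − n/N)·s²/n.
f = 7281/48071 = 0.15146346; Var(ȳ) = 0.84853654·681.2/7281 = 0.079387871.
Var(Ŷ) = 48071² · 0.079387871 = 1.8345116 × 10^8.
SE(Ŷ) = √(1.8345116 × 10^8) = 13544.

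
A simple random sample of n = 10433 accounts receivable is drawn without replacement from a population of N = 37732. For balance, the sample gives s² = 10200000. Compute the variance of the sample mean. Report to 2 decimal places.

Under SRS without replacement, Var(ȳ) = (1 − f)·s²/n with f = n/N = 10433/37732 = 0.27650270.
Var(ȳ) = (1 − 0.27650270)·10200000/10433 = 0.72349730·977.66702 = 707.33944.

707.34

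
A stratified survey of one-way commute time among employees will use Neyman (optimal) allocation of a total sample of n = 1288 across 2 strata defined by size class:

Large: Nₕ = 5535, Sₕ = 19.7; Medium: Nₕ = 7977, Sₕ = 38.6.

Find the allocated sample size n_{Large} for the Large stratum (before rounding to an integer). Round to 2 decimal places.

Neyman allocation: nₕ = n·NₕSₕ / Σⱼ NⱼSⱼ.
Σ NⱼSⱼ = 5535·19.7 + 7977·38.6 = 416951.7.
n_{Large} = 1288·5535·19.7 / 416951.7 = 336.83.

336.83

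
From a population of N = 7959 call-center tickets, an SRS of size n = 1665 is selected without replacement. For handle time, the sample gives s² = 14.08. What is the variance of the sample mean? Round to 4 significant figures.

Under SRS without replacement, Var(ȳ) = (1 − f)·s²/n with f = n/N = 1665/7959 = 0.20919714.
Var(ȳ) = (1 − 0.20919714)·14.08/1665 = 0.79080286·0.0084564565 = 0.00668739.

0.006687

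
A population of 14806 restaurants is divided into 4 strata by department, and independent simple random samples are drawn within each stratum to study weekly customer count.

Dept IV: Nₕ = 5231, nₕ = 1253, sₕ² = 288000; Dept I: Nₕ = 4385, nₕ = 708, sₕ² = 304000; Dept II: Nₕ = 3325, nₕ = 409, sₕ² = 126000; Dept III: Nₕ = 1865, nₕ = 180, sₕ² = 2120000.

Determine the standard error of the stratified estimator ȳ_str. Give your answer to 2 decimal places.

Var(ȳ_str) = Σₕ Wₕ²(1 − fₕ)sₕ²/nₕ with Wₕ = Nₕ/N, N = 14806.
Dept IV: Wₕ = 0.35330272; term = 0.35330272²·(1 − 0.23953355)·288000/1253 = 21.818025.
Dept I: Wₕ = 0.29616372; term = 0.29616372²·(1 − 0.16145952)·304000/708 = 31.581159.
Dept II: Wₕ = 0.22457112; term = 0.22457112²·(1 − 0.12300752)·126000/409 = 13.625452.
Dept III: Wₕ = 0.12596245; term = 0.12596245²·(1 − 0.09651475)·2120000/180 = 168.8366.
Sum = 235.86124.
SE = √(235.86124) = 15.36.

15.36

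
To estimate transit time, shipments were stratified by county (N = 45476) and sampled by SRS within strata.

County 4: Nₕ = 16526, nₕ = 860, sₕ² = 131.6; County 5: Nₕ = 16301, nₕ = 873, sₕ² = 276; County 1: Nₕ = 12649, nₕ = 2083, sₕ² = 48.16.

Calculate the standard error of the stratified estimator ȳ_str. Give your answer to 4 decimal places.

0.2431

Var(ȳ_str) = Σₕ Wₕ²(1 − fₕ)sₕ²/nₕ with Wₕ = Nₕ/N, N = 45476.
County 4: Wₕ = 0.36340047; term = 0.36340047²·(1 − 0.05203921)·131.6/860 = 0.019156616.
County 5: Wₕ = 0.35845281; term = 0.35845281²·(1 − 0.05355500)·276/873 = 0.038446269.
County 1: Wₕ = 0.27814671; term = 0.27814671²·(1 − 0.16467705)·48.16/2083 = 0.0014941682.
Sum = 0.059097053.
SE = √(0.059097053) = 0.2431.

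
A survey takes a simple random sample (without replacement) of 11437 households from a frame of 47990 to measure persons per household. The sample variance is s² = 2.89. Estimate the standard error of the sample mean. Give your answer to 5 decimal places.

0.01387

Under SRS without replacement, Var(ȳ) = (1 − f)·s²/n with f = n/N = 11437/47990 = 0.23832048.
Var(ȳ) = (1 − 0.23832048)·2.89/11437 = 0.76167952·2.5268864 × 10^-4 = 1.9246776 × 10^-4.
SE(ȳ) = √(1.9246776 × 10^-4) = 0.01387.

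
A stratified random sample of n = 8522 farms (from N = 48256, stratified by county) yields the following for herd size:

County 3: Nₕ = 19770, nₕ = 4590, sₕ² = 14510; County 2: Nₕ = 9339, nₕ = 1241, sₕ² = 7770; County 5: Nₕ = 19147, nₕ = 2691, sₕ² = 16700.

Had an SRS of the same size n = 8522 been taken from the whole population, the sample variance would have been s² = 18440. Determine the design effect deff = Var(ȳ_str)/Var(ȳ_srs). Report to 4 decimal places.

Var(ȳ_str) = Σ Wₕ²(1−fₕ)sₕ²/nₕ with Wₕ = Nₕ/48256:
  County 3: (19770/48256)²·(1−4590/19770)·14510/4590 = 0.40740891
  County 2: (9339/48256)²·(1−1241/9339)·7770/1241 = 0.2033409
  County 5: (19147/48256)²·(1−2691/19147)·16700/2691 = 0.83970193
  → Var(ȳ_str) = 1.4504517.
Var(ȳ_srs) = (1 − 8522/48256)·18440/8522 = 1.7816827.
deff = 1.4504517 / 1.7816827 = 0.8141.

0.8141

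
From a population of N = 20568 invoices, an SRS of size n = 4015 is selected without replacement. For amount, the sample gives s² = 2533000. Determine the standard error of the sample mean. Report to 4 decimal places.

22.5329

Under SRS without replacement, Var(ȳ) = (1 − f)·s²/n with f = n/N = 4015/20568 = 0.19520615.
Var(ȳ) = (1 − 0.19520615)·2533000/4015 = 0.80479385·630.88418 = 507.73171.
SE(ȳ) = √(507.73171) = 22.5329.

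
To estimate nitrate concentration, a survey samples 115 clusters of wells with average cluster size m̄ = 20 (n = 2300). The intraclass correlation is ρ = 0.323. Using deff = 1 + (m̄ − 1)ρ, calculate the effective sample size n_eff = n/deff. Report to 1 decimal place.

322.3

deff = 1 + (20 − 1)·0.323 = 1 + 6.137 = 7.137.
n_eff = 2300 / 7.137 = 322.3.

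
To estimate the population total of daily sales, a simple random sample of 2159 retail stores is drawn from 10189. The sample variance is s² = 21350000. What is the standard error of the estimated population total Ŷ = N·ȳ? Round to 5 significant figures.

Var(Ŷ) = N²·Var(ȳ) = N²·(1 − n/N)·s²/n.
f = 2159/10189 = 0.21189518; Var(ȳ) = 0.78810482·21350000/2159 = 7793.4404.
Var(Ŷ) = 10189² · 7793.4404 = 8.0908163 × 10^11.
SE(Ŷ) = √(8.0908163 × 10^11) = 899490.

899490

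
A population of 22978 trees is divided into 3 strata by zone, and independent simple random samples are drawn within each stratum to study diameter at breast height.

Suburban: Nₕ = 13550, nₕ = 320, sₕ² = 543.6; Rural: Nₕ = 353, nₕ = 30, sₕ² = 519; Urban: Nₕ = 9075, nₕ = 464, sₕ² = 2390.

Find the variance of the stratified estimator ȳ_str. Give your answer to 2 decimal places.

1.34

Var(ȳ_str) = Σₕ Wₕ²(1 − fₕ)sₕ²/nₕ with Wₕ = Nₕ/N, N = 22978.
Suburban: Wₕ = 0.58969449; term = 0.58969449²·(1 − 0.02361624)·543.6/320 = 0.57677199.
Rural: Wₕ = 0.01536252; term = 0.01536252²·(1 − 0.08498584)·519/30 = 0.0037359313.
Urban: Wₕ = 0.39494299; term = 0.39494299²·(1 − 0.05112948)·2390/464 = 0.76235226.
Sum = 1.3428602.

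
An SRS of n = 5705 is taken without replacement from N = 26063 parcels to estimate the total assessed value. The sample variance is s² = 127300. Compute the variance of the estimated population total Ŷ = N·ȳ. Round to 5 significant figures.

Var(Ŷ) = N²·Var(ȳ) = N²·(1 − n/N)·s²/n.
f = 5705/26063 = 0.21889268; Var(ȳ) = 0.78110732·127300/5705 = 17.429441.
Var(Ŷ) = 26063² · 17.429441 = 1.183947 × 10^10.

1.1839 × 10^10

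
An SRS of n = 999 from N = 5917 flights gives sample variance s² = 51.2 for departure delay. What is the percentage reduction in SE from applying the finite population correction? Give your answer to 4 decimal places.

8.8318

f = n/N = 999/5917 = 0.16883556.
SE_no-fpc = √(s²/n) = 0.22638739; SE_fpc = √((1−f)s²/n) = 0.20639336.
Ratio = √(1−f) = 0.91168220. Reduction = 100·(1 − 0.91168220) = 8.8318%.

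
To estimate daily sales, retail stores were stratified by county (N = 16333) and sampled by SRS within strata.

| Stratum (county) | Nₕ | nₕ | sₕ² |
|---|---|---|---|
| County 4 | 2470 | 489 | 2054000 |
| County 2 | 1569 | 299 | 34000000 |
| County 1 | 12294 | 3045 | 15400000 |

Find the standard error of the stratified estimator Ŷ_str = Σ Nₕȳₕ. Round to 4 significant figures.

906800

Var(Ŷ_str) = Σₕ Nₕ²(1 − fₕ)sₕ²/nₕ.
County 4: 2470²·(1 − 489/2470)·2054000/489 = 2.0552895 × 10^10.
County 2: 1569²·(1 − 299/1569)·34000000/299 = 2.2658669 × 10^11.
County 1: 12294²·(1 − 3045/12294)·15400000/3045 = 5.7507093 × 10^11.
Sum = 8.2221052 × 10^11.
SE = √(8.2221052 × 10^11) = 906800.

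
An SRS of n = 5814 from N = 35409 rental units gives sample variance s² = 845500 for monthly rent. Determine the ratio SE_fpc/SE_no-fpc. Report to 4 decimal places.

0.9142

f = n/N = 5814/35409 = 0.16419554.
SE_no-fpc = √(s²/n) = 12.059222; SE_fpc = √((1−f)s²/n) = 11.024823.
Ratio = √(1−f) = 0.91422342.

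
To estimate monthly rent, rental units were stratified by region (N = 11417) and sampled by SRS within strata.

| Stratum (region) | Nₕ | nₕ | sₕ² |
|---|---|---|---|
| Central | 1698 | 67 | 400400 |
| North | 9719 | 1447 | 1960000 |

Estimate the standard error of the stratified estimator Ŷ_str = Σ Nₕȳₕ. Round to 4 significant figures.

Var(Ŷ_str) = Σₕ Nₕ²(1 − fₕ)sₕ²/nₕ.
Central: 1698²·(1 − 67/1698)·400400/67 = 1.6550492 × 10^10.
North: 9719²·(1 − 1447/9719)·1960000/1447 = 1.0889794 × 10^11.
Sum = 1.2544843 × 10^11.
SE = √(1.2544843 × 10^11) = 354200.

354200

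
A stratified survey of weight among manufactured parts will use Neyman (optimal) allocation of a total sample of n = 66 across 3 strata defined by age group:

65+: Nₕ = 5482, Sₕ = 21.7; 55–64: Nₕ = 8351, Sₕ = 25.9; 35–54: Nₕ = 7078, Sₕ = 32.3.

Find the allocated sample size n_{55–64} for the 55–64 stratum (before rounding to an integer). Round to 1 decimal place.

25.3

Neyman allocation: nₕ = n·NₕSₕ / Σⱼ NⱼSⱼ.
Σ NⱼSⱼ = 5482·21.7 + 8351·25.9 + 7078·32.3 = 563869.7.
n_{55–64} = 66·8351·25.9 / 563869.7 = 25.3.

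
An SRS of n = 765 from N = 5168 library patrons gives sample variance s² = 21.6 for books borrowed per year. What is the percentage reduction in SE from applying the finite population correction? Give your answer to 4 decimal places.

f = n/N = 765/5168 = 0.14802632.
SE_no-fpc = √(s²/n) = 0.16803361; SE_fpc = √((1−f)s²/n) = 0.15509909.
Ratio = √(1−f) = 0.92302421. Reduction = 100·(1 − 0.92302421) = 7.6976%.

7.6976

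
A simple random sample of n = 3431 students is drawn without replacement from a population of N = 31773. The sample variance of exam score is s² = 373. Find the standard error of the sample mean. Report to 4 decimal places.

0.3114

Under SRS without replacement, Var(ȳ) = (1 − f)·s²/n with f = n/N = 3431/31773 = 0.10798477.
Var(ȳ) = (1 − 0.10798477)·373/3431 = 0.89201523·0.10871466 = 0.096975133.
SE(ȳ) = √(0.096975133) = 0.3114.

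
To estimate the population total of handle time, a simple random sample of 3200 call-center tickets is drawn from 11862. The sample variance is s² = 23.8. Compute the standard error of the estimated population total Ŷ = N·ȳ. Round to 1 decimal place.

Var(Ŷ) = N²·Var(ȳ) = N²·(1 − n/N)·s²/n.
f = 3200/11862 = 0.26976901; Var(ȳ) = 0.73023099·23.8/3200 = 0.005431093.
Var(Ŷ) = 11862² · 0.005431093 = 764193.04.
SE(Ŷ) = √(764193.04) = 874.2.

874.2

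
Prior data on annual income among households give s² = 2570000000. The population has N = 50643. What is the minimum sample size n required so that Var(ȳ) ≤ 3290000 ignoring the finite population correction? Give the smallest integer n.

782

Without fpc, n₀ = s²/D = 2570000000/3290000 = 781.1550.
Rounding up, n = 782.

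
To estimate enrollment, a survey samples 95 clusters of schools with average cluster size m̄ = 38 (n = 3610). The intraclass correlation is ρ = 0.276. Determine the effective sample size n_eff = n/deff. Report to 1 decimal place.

322.0

deff = 1 + (38 − 1)·0.276 = 1 + 10.212 = 11.212.
n_eff = 3610 / 11.212 = 322.0.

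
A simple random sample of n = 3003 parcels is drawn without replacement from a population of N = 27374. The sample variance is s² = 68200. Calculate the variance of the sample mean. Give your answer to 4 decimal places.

Under SRS without replacement, Var(ȳ) = (1 − f)·s²/n with f = n/N = 3003/27374 = 0.10970264.
Var(ȳ) = (1 − 0.10970264)·68200/3003 = 0.89029736·22.710623 = 20.219207.

20.2192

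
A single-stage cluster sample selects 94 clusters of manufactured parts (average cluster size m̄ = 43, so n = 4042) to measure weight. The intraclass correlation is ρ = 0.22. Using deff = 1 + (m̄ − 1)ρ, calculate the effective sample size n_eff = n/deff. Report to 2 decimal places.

394.73

deff = 1 + (43 − 1)·0.22 = 1 + 9.24 = 10.24.
n_eff = 4042 / 10.24 = 394.73.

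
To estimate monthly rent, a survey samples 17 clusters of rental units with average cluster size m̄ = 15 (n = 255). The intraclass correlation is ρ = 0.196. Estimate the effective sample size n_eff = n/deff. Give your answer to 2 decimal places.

deff = 1 + (15 − 1)·0.196 = 1 + 2.744 = 3.744.
n_eff = 255 / 3.744 = 68.11.

68.11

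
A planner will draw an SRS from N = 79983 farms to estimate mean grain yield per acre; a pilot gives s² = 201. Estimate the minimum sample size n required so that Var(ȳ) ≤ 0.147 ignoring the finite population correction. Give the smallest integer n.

1368

Without fpc, n₀ = s²/D = 201/0.147 = 1367.3469.
Rounding up, n = 1368.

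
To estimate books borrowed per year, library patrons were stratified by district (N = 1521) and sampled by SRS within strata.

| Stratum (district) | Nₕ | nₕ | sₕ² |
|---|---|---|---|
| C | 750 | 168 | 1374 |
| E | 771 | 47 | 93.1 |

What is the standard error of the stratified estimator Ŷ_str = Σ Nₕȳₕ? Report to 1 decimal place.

Var(Ŷ_str) = Σₕ Nₕ²(1 − fₕ)sₕ²/nₕ.
C: 750²·(1 − 168/750)·1374/168 = 3.5699464 × 10^6.
E: 771²·(1 − 47/771)·93.1/47 = 1.105719 × 10^6.
Sum = 4.6756654 × 10^6.
SE = √(4.6756654 × 10^6) = 2162.3.

2162.3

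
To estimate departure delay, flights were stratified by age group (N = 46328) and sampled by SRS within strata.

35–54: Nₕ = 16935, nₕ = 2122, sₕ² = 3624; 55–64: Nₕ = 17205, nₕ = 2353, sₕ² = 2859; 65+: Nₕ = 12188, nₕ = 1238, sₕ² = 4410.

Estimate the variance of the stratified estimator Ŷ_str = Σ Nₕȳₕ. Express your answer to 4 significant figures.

Var(Ŷ_str) = Σₕ Nₕ²(1 − fₕ)sₕ²/nₕ.
35–54: 16935²·(1 − 2122/16935)·3624/2122 = 4.2842128 × 10^8.
55–64: 17205²·(1 − 2353/17205)·2859/2353 = 3.1047872 × 10^8.
65+: 12188²·(1 − 1238/12188)·4410/1238 = 4.7540584 × 10^8.
Sum = 1.2143058 × 10^9.

1.214 × 10^9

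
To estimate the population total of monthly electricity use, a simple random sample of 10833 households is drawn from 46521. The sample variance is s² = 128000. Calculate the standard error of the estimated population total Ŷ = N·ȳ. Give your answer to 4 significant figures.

Var(Ŷ) = N²·Var(ȳ) = N²·(1 − n/N)·s²/n.
f = 10833/46521 = 0.23286258; Var(ȳ) = 0.76713742·128000/10833 = 9.0643026.
Var(Ŷ) = 46521² · 9.0643026 = 1.9616995 × 10^10.
SE(Ŷ) = √(1.9616995 × 10^10) = 140100.

140100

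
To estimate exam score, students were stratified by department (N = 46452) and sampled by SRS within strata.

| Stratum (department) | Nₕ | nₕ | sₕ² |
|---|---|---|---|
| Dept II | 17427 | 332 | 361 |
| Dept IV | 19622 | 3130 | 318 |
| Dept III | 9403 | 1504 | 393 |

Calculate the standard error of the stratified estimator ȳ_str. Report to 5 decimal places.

0.41756

Var(ȳ_str) = Σₕ Wₕ²(1 − fₕ)sₕ²/nₕ with Wₕ = Nₕ/N, N = 46452.
Dept II: Wₕ = 0.37516146; term = 0.37516146²·(1 − 0.01905090)·361/332 = 0.15012465.
Dept IV: Wₕ = 0.42241454; term = 0.42241454²·(1 − 0.15951483)·318/3130 = 0.015236687.
Dept III: Wₕ = 0.20242401; term = 0.20242401²·(1 − 0.15994895)·393/1504 = 0.0089944462.
Sum = 0.17435578.
SE = √(0.17435578) = 0.41756.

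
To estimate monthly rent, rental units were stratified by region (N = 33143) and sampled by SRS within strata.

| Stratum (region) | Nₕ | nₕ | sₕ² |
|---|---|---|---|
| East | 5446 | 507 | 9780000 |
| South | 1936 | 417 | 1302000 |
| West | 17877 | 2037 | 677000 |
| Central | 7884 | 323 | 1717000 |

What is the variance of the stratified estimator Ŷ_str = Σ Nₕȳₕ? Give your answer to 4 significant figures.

Var(Ŷ_str) = Σₕ Nₕ²(1 − fₕ)sₕ²/nₕ.
East: 5446²·(1 − 507/5446)·9780000/507 = 5.1885685 × 10^11.
South: 1936²·(1 − 417/1936)·1302000/417 = 9.1820162 × 10^9.
West: 17877²·(1 − 2037/17877)·677000/2037 = 9.4112532 × 10^10.
Central: 7884²·(1 − 323/7884)·1717000/323 = 3.1687912 × 10^11.
Sum = 9.3903052 × 10^11.

9.390 × 10^11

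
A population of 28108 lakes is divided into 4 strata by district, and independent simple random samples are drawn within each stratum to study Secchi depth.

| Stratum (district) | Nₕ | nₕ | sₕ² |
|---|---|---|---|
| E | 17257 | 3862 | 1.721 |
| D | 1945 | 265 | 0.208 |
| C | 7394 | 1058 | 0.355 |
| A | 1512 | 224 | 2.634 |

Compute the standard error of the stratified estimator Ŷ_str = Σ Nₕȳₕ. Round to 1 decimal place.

Var(Ŷ_str) = Σₕ Nₕ²(1 − fₕ)sₕ²/nₕ.
E: 17257²·(1 − 3862/17257)·1.721/3862 = 103009.34.
D: 1945²·(1 − 265/1945)·0.208/265 = 2564.7577.
C: 7394²·(1 − 1058/7394)·0.355/1058 = 15719.448.
A: 1512²·(1 − 224/1512)·2.634/224 = 22899.996.
Sum = 144193.54.
SE = √(144193.54) = 379.7.

379.7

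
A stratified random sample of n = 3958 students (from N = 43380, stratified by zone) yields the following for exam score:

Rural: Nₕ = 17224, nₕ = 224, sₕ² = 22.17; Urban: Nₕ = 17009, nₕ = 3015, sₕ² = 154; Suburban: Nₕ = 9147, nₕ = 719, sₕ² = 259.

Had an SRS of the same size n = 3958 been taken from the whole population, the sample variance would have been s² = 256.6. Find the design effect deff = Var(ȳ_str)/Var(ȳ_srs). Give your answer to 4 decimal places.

Var(ȳ_str) = Σ Wₕ²(1−fₕ)sₕ²/nₕ with Wₕ = Nₕ/43380:
  Rural: (17224/43380)²·(1−224/17224)·22.17/224 = 0.015400028
  Urban: (17009/43380)²·(1−3015/17009)·154/3015 = 0.0064606313
  Suburban: (9147/43380)²·(1−719/9147)·259/719 = 0.014756895
  → Var(ȳ_str) = 0.036617554.
Var(ȳ_srs) = (1 − 3958/43380)·256.6/3958 = 0.058915554.
deff = 0.036617554 / 0.058915554 = 0.6215.

0.6215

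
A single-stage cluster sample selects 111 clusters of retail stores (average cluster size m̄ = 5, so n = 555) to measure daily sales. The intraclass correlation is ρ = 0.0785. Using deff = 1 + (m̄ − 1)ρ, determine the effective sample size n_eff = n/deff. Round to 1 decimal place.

422.4

deff = 1 + (5 − 1)·0.0785 = 1 + 0.314 = 1.314.
n_eff = 555 / 1.314 = 422.4.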